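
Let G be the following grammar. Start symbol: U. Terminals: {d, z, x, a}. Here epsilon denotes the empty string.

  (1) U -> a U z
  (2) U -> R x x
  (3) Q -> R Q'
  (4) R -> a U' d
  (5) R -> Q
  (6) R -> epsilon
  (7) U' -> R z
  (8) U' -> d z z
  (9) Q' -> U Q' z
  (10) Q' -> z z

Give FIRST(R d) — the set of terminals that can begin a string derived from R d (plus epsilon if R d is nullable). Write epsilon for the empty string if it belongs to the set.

{a, d, x, z}

FIRST(U): from U->a U z we get {a}; from U->R x x we get {a, x, z}. So FIRST(U) = {a, x, z}.
FIRST(Q'): from Q'->U Q' z we get {a, x, z}; from Q'->z z we get {z}. So FIRST(Q') = {a, x, z}.
FIRST(Q): from Q->R Q' we get {a, x, z}. So FIRST(Q) = {a, x, z}.
FIRST(R): from R->a U' d we get {a}; from R->Q we get {a, x, z}; from R->epsilon we get {epsilon}. So FIRST(R) = {epsilon, a, x, z}.
FIRST(U'): from U'->R z we get {a, x, z}; from U'->d z z we get {d}. So FIRST(U') = {a, d, x, z}.
FIRST(R d): take FIRST of each symbol in turn, carrying on past any symbol whose FIRST contains epsilon; result {a, d, x, z}.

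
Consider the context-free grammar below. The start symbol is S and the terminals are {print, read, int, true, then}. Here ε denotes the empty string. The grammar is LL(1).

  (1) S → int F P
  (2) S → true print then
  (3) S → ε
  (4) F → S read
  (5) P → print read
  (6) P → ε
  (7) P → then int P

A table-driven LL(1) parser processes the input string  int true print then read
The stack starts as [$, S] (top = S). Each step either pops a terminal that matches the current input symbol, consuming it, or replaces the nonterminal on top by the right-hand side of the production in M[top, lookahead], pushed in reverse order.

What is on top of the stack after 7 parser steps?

read

step 1: stack=$ S  input=int true print then read $  — expand S → int F P
step 2: stack=$ P F int  input=int true print then read $  — match int
step 3: stack=$ P F  input=true print then read $  — expand F → S read
step 4: stack=$ P read S  input=true print then read $  — expand S → true print then
step 5: stack=$ P read then print true  input=true print then read $  — match true
step 6: stack=$ P read then print  input=print then read $  — match print
step 7: stack=$ P read then  input=then read $  — match then
Stack after step 7: $ P read (top = read).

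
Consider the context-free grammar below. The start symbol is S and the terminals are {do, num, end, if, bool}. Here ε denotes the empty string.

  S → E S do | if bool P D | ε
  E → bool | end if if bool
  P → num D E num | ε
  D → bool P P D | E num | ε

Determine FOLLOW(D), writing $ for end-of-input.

FIRST(E) = {bool, end}
FIRST(P) = {ε, num}
FIRST(S) = {ε, bool, end, if}  (via E S do)
FIRST(D) = {ε, bool, end}  (via E num)
FOLLOW(S) includes $ since S is the start symbol.
FOLLOW(S): in S→E S do, S is followed by do with FIRST {do}. Thus FOLLOW(S) = {$, do}.
FOLLOW(E): in S→E S do, E is followed by S do with FIRST {bool, do, end, if}; in P→num D E num, E is followed by num with FIRST {num}; in D→E num, E is followed by num with FIRST {num}. Thus FOLLOW(E) = {bool, do, end, if, num}.
FOLLOW(D): in S→if bool P D, the suffix after D is empty, so FOLLOW(D) ⊇ FOLLOW(S) = {$, do}; in P→num D E num, D is followed by E num with FIRST {bool, end}; in D→bool P P D, the suffix after D is empty (adds nothing new). Thus FOLLOW(D) = {$, bool, do, end}.
FOLLOW(P): in S→if bool P D, P is followed by D with FIRST {ε, bool, end}; in S→if bool P D, the suffix after P is nullable, so FOLLOW(P) ⊇ FOLLOW(S) = {$, do}; in D→bool P P D (occurrence 1), P is followed by P D with FIRST {ε, bool, end, num}; in D→bool P P D (occurrence 1), the suffix after P is nullable, so FOLLOW(P) ⊇ FOLLOW(D) = {$, bool, do, end}; in D→bool P P D (occurrence 2), P is followed by D with FIRST {ε, bool, end}; in D→bool P P D (occurrence 2), the suffix after P is nullable, so FOLLOW(P) ⊇ FOLLOW(D) = {$, bool, do, end}. Thus FOLLOW(P) = {$, bool, do, end, num}.

{$, bool, do, end}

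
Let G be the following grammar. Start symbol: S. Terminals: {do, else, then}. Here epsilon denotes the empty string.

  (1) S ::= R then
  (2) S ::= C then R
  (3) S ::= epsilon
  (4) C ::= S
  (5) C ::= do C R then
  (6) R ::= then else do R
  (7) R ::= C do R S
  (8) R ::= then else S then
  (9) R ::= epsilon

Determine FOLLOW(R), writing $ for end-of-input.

{$, do, then}

FIRST(S): from S::=R then we get {do, then}; from S::=C then R we get {do, then}; from S::=epsilon we get {epsilon}. So FIRST(S) = {epsilon, do, then}.
FIRST(C): from C::=S we get {epsilon, do, then}; from C::=do C R then we get {do}. So FIRST(C) = {epsilon, do, then}.
FIRST(R): from R::=then else do R we get {then}; from R::=C do R S we get {do, then}; from R::=then else S then we get {then}; from R::=epsilon we get {epsilon}. So FIRST(R) = {epsilon, do, then}.
FOLLOW(S) includes $ since S is the start symbol.
FOLLOW(C): in S::=C then R, C is followed by then R with FIRST {then}; in C::=do C R then, C is followed by R then with FIRST {do, then}; in R::=C do R S, C is followed by do R S with FIRST {do}. Thus FOLLOW(C) = {do, then}.
FOLLOW(S): in C::=S, the suffix after S is empty, so FOLLOW(S) ⊇ FOLLOW(C) = {do, then}; in R::=C do R S, the suffix after S is empty, so FOLLOW(S) ⊇ FOLLOW(R) = {$, do, then}; in R::=then else S then, S is followed by then with FIRST {then}. Thus FOLLOW(S) = {$, do, then}.
FOLLOW(R): in S::=R then, R is followed by then with FIRST {then}; in S::=C then R, the suffix after R is empty, so FOLLOW(R) ⊇ FOLLOW(S) = {$, do, then}; in C::=do C R then, R is followed by then with FIRST {then}; in R::=then else do R, the suffix after R is empty (adds nothing new); in R::=C do R S, R is followed by S with FIRST {epsilon, do, then}; in R::=C do R S, the suffix after R is nullable (adds nothing new). Thus FOLLOW(R) = {$, do, then}.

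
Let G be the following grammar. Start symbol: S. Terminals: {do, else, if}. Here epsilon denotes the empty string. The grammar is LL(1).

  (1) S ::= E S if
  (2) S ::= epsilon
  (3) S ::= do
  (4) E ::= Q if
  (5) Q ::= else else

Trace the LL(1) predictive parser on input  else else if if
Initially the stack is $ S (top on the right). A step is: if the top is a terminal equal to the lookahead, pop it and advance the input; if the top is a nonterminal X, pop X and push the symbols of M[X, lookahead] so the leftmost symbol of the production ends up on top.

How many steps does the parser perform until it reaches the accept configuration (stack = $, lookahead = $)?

8

step 1: stack=$ S  input=else else if if $  — expand S ::= E S if
step 2: stack=$ if S E  input=else else if if $  — expand E ::= Q if
step 3: stack=$ if S if Q  input=else else if if $  — expand Q ::= else else
step 4: stack=$ if S if else else  input=else else if if $  — match else
step 5: stack=$ if S if else  input=else if if $  — match else
step 6: stack=$ if S if  input=if if $  — match if
step 7: stack=$ if S  input=if $  — expand S ::= epsilon
step 8: stack=$ if  input=if $  — match if
Accept reached after 8 steps.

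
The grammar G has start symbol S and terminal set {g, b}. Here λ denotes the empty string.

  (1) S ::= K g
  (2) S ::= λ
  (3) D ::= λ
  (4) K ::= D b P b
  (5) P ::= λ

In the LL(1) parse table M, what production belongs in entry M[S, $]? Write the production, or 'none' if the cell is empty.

FIRST(D) = {λ}
FIRST(P) = {λ}
FIRST(K) = {b}  (via D b P b)
FIRST(S) = {λ, b}  (via K g)
FOLLOW(S) includes $ since S is the start symbol.
FOLLOW(S): S appears on no right-hand side. Thus FOLLOW(S) = {$}.
For S ::= K g: FIRST(K g) = {b}, so it goes in M[S, t] for t ∈ {b}.
For S ::= λ: FIRST(λ) = {λ}, so it goes in M[S, t] for t ∈ {}; since λ ∈ FIRST, also for every t ∈ FOLLOW(S) = {$}.

S ::= λ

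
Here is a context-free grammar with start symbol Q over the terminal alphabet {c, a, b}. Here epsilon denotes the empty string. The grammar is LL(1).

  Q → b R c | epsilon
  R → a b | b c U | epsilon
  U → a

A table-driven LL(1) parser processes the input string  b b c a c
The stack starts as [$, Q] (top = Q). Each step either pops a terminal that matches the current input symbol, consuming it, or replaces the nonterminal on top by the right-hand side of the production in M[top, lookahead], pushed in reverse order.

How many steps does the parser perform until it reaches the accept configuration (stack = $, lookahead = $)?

8

     Stack      Input        Action
  1  $ Q        b b c a c $  expand Q → b R c
  2  $ c R b    b b c a c $  match b
  3  $ c R      b c a c $    expand R → b c U
  4  $ c U c b  b c a c $    match b
  5  $ c U c    c a c $      match c
  6  $ c U      a c $        expand U → a
  7  $ c a      a c $        match a
  8  $ c        c $          match c
Accept reached after 8 steps.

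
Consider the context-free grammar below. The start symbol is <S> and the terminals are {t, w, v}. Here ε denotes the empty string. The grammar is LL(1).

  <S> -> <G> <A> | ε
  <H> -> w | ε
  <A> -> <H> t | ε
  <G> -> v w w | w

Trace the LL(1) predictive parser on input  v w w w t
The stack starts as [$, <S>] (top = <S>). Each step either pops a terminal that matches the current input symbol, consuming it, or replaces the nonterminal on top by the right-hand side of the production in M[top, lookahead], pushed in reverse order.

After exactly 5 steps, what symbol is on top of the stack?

<A>

step 1: stack=$ <S>  input=v w w w t $  — expand <S> -> <G> <A>
step 2: stack=$ <A> <G>  input=v w w w t $  — expand <G> -> v w w
step 3: stack=$ <A> w w v  input=v w w w t $  — match v
step 4: stack=$ <A> w w  input=w w w t $  — match w
step 5: stack=$ <A> w  input=w w t $  — match w
Stack after step 5: $ <A> (top = <A>).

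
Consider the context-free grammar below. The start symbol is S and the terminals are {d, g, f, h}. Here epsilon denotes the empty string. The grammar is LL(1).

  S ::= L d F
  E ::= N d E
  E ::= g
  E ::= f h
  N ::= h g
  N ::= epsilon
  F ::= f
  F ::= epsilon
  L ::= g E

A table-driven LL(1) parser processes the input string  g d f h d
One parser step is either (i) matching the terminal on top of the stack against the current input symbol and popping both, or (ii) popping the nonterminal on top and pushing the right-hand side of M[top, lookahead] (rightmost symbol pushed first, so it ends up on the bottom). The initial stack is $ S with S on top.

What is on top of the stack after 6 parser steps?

E

     Stack        Input        Action
  1  $ S          g d f h d $  expand S ::= L d F
  2  $ F d L      g d f h d $  expand L ::= g E
  3  $ F d E g    g d f h d $  match g
  4  $ F d E      d f h d $    expand E ::= N d E
  5  $ F d E d N  d f h d $    expand N ::= epsilon
  6  $ F d E d    d f h d $    match d
Stack after step 6: $ F d E (top = E).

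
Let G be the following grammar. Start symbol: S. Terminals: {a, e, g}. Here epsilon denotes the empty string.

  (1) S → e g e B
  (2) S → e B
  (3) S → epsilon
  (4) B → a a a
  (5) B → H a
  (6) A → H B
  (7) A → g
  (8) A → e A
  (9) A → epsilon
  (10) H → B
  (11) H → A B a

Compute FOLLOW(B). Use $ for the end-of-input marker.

FIRST(S): from S→e g e B we get {e}; from S→e B we get {e}; from S→epsilon we get {epsilon}. So FIRST(S) = {epsilon, e}.
FIRST(B): from B→a a a we get {a}; from B→H a we get {a, e, g}. So FIRST(B) = {a, e, g}.
FIRST(A): from A→H B we get {a, e, g}; from A→g we get {g}; from A→e A we get {e}; from A→epsilon we get {epsilon}. So FIRST(A) = {epsilon, a, e, g}.
FIRST(H): from H→B we get {a, e, g}; from H→A B a we get {a, e, g}. So FIRST(H) = {a, e, g}.
FOLLOW(S) includes $ since S is the start symbol.
FOLLOW(S): S appears on no right-hand side. Thus FOLLOW(S) = {$}.
FOLLOW(A): in A→e A, the suffix after A is empty (adds nothing new); in H→A B a, A is followed by B a with FIRST {a, e, g}. Thus FOLLOW(A) = {a, e, g}.
FOLLOW(H): in B→H a, H is followed by a with FIRST {a}; in A→H B, H is followed by B with FIRST {a, e, g}. Thus FOLLOW(H) = {a, e, g}.
FOLLOW(B): in S→e g e B, the suffix after B is empty, so FOLLOW(B) ⊇ FOLLOW(S) = {$}; in S→e B, the suffix after B is empty, so FOLLOW(B) ⊇ FOLLOW(S) = {$}; in A→H B, the suffix after B is empty, so FOLLOW(B) ⊇ FOLLOW(A) = {a, e, g}; in H→B, the suffix after B is empty, so FOLLOW(B) ⊇ FOLLOW(H) = {a, e, g}; in H→A B a, B is followed by a with FIRST {a}. Thus FOLLOW(B) = {$, a, e, g}.

{$, a, e, g}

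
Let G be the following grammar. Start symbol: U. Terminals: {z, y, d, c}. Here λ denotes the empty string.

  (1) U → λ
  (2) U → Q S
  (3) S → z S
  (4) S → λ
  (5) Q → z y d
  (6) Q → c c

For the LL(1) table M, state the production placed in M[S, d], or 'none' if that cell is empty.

FIRST(S): from S→z S we get {z}; from S→λ we get {λ}. So FIRST(S) = {λ, z}.
FIRST(Q): from Q→z y d we get {z}; from Q→c c we get {c}. So FIRST(Q) = {c, z}.
FIRST(U): from U→λ we get {λ}; from U→Q S we get {c, z}. So FIRST(U) = {λ, c, z}.
FOLLOW(U) includes $ since U is the start symbol.
FOLLOW(U): U appears on no right-hand side. Thus FOLLOW(U) = {$}.
FOLLOW(S): in U→Q S, the suffix after S is empty, so FOLLOW(S) ⊇ FOLLOW(U) = {$}; in S→z S, the suffix after S is empty (adds nothing new). Thus FOLLOW(S) = {$}.
For S → z S: FIRST(z S) = {z}, so it goes in M[S, t] for t ∈ {z}.
For S → λ: FIRST(λ) = {λ}, so it goes in M[S, t] for t ∈ {}; since λ ∈ FIRST, also for every t ∈ FOLLOW(S) = {$}.
None of these place a production in M[S, d].

none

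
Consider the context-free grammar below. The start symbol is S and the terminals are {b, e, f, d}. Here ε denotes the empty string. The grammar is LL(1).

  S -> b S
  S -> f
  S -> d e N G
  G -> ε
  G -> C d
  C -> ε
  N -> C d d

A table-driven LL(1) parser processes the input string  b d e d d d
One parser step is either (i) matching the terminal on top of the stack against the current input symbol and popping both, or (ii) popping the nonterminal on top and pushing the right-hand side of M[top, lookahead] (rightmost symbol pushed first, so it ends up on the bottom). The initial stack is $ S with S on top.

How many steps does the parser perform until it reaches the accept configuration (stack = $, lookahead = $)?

12

      Stack      Input          Action
   1  $ S        b d e d d d $  expand S -> b S
   2  $ S b      b d e d d d $  match b
   3  $ S        d e d d d $    expand S -> d e N G
   4  $ G N e d  d e d d d $    match d
   5  $ G N e    e d d d $      match e
   6  $ G N      d d d $        expand N -> C d d
   7  $ G d d C  d d d $        expand C -> ε
   8  $ G d d    d d d $        match d
   9  $ G d      d d $          match d
  10  $ G        d $            expand G -> C d
  11  $ d C      d $            expand C -> ε
  12  $ d        d $            match d
Accept reached after 12 steps.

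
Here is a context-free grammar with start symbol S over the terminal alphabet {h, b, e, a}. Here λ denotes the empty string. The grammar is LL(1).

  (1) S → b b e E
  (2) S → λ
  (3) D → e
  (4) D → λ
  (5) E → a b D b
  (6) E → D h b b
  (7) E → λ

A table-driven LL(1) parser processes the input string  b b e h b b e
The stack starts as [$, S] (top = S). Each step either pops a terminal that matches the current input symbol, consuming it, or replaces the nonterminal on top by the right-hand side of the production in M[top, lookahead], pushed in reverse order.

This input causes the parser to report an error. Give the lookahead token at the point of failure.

      Stack      Input            Action
   1  $ S        b b e h b b e $  expand S → b b e E
   2  $ E e b b  b b e h b b e $  match b
   3  $ E e b    b e h b b e $    match b
   4  $ E e      e h b b e $      match e
   5  $ E        h b b e $        expand E → D h b b
   6  $ b b h D  h b b e $        expand D → λ
   7  $ b b h    h b b e $        match h
   8  $ b b      b b e $          match b
   9  $ b        b e $            match b
  10  $          e $              error: stack empty but input remains

e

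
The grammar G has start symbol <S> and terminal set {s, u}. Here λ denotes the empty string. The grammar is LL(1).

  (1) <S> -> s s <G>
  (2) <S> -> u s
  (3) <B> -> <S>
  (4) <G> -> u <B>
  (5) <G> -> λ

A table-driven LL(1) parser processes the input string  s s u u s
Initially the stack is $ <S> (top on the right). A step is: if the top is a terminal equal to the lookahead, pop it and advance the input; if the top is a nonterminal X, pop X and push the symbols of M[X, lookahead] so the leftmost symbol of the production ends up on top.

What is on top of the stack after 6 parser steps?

step 1: stack=$ <S>  input=s s u u s $  — expand <S> -> s s <G>
step 2: stack=$ <G> s s  input=s s u u s $  — match s
step 3: stack=$ <G> s  input=s u u s $  — match s
step 4: stack=$ <G>  input=u u s $  — expand <G> -> u <B>
step 5: stack=$ <B> u  input=u u s $  — match u
step 6: stack=$ <B>  input=u s $  — expand <B> -> <S>
Stack after step 6: $ <S> (top = <S>).

<S>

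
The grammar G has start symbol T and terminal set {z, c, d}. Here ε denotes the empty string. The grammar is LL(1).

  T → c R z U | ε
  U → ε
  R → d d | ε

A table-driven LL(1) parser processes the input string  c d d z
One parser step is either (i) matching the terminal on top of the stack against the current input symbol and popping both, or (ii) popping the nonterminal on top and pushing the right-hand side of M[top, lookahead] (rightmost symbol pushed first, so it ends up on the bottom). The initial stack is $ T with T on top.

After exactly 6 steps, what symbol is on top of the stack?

U

     Stack      Input      Action
  1  $ T        c d d z $  expand T → c R z U
  2  $ U z R c  c d d z $  match c
  3  $ U z R    d d z $    expand R → d d
  4  $ U z d d  d d z $    match d
  5  $ U z d    d z $      match d
  6  $ U z      z $        match z
Stack after step 6: $ U (top = U).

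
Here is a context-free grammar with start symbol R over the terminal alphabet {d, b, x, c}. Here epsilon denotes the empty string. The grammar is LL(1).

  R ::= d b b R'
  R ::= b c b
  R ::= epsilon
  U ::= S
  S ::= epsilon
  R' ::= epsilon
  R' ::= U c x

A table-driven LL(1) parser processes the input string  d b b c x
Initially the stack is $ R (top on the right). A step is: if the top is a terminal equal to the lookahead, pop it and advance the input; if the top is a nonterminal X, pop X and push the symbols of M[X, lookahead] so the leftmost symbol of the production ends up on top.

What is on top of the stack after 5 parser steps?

U

step 1: stack=$ R  input=d b b c x $  — expand R ::= d b b R'
step 2: stack=$ R' b b d  input=d b b c x $  — match d
step 3: stack=$ R' b b  input=b b c x $  — match b
step 4: stack=$ R' b  input=b c x $  — match b
step 5: stack=$ R'  input=c x $  — expand R' ::= U c x
Stack after step 5: $ x c U (top = U).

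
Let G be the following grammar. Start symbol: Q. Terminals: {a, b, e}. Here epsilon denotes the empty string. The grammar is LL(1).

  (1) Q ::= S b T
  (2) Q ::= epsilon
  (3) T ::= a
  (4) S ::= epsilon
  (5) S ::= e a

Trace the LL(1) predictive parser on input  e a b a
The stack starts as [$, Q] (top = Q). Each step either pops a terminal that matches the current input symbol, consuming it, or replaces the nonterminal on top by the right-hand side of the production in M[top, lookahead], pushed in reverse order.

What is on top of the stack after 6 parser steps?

a

     Stack      Input      Action
  1  $ Q        e a b a $  expand Q ::= S b T
  2  $ T b S    e a b a $  expand S ::= e a
  3  $ T b a e  e a b a $  match e
  4  $ T b a    a b a $    match a
  5  $ T b      b a $      match b
  6  $ T        a $        expand T ::= a
Stack after step 6: $ a (top = a).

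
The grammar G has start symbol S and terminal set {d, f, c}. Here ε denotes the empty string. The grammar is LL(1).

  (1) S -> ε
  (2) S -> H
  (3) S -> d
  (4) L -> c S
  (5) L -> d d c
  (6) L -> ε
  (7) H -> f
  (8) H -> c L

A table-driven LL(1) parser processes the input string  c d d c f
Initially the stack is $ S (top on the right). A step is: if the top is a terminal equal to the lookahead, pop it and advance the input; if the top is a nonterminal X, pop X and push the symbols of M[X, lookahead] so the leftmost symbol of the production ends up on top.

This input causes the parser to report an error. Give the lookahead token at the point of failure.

f

     Stack    Input        Action
  1  $ S      c d d c f $  expand S -> H
  2  $ H      c d d c f $  expand H -> c L
  3  $ L c    c d d c f $  match c
  4  $ L      d d c f $    expand L -> d d c
  5  $ c d d  d d c f $    match d
  6  $ c d    d c f $      match d
  7  $ c      c f $        match c
  8  $        f $          error: stack empty but input remains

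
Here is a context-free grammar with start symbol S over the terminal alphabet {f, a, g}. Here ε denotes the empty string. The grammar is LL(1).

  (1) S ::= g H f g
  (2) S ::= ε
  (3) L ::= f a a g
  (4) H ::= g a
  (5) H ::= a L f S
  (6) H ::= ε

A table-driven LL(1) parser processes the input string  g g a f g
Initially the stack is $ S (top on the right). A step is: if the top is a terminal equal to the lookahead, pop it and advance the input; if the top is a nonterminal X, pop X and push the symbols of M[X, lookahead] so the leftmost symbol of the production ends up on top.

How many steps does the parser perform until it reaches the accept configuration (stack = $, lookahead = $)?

7

     Stack      Input        Action
  1  $ S        g g a f g $  expand S ::= g H f g
  2  $ g f H g  g g a f g $  match g
  3  $ g f H    g a f g $    expand H ::= g a
  4  $ g f a g  g a f g $    match g
  5  $ g f a    a f g $      match a
  6  $ g f      f g $        match f
  7  $ g        g $          match g
Accept reached after 7 steps.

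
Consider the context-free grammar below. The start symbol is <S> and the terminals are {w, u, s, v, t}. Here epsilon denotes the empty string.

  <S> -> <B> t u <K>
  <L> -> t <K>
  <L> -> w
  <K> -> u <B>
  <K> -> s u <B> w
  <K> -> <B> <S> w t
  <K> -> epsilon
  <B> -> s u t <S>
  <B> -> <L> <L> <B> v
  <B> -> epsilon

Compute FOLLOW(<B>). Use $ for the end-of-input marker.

FIRST(<L>): from <L>->t <K> we get {t}; from <L>->w we get {w}. So FIRST(<L>) = {t, w}.
FIRST(<B>): from <B>->s u t <S> we get {s}; from <B>-><L> <L> <B> v we get {t, w}; from <B>->epsilon we get {epsilon}. So FIRST(<B>) = {epsilon, s, t, w}.
FIRST(<S>): from <S>-><B> t u <K> we get {s, t, w}. So FIRST(<S>) = {s, t, w}.
FIRST(<K>): from <K>->u <B> we get {u}; from <K>->s u <B> w we get {s}; from <K>-><B> <S> w t we get {s, t, w}; from <K>->epsilon we get {epsilon}. So FIRST(<K>) = {epsilon, s, t, u, w}.
FOLLOW(<S>) includes $ since <S> is the start symbol.
FOLLOW(<L>): in <B>-><L> <L> <B> v (occurrence 1), <L> is followed by <L> <B> v with FIRST {t, w}; in <B>-><L> <L> <B> v (occurrence 2), <L> is followed by <B> v with FIRST {s, t, v, w}. Thus FOLLOW(<L>) = {s, t, v, w}.
FOLLOW(<S>): in <K>-><B> <S> w t, <S> is followed by w t with FIRST {w}; in <B>->s u t <S>, the suffix after <S> is empty, so FOLLOW(<S>) ⊇ FOLLOW(<B>) = {$, s, t, v, w}. Thus FOLLOW(<S>) = {$, s, t, v, w}.
FOLLOW(<K>): in <S>-><B> t u <K>, the suffix after <K> is empty, so FOLLOW(<K>) ⊇ FOLLOW(<S>) = {$, s, t, v, w}; in <L>->t <K>, the suffix after <K> is empty, so FOLLOW(<K>) ⊇ FOLLOW(<L>) = {s, t, v, w}. Thus FOLLOW(<K>) = {$, s, t, v, w}.
FOLLOW(<B>): in <S>-><B> t u <K>, <B> is followed by t u <K> with FIRST {t}; in <K>->u <B>, the suffix after <B> is empty, so FOLLOW(<B>) ⊇ FOLLOW(<K>) = {$, s, t, v, w}; in <K>->s u <B> w, <B> is followed by w with FIRST {w}; in <K>-><B> <S> w t, <B> is followed by <S> w t with FIRST {s, t, w}; in <B>-><L> <L> <B> v, <B> is followed by v with FIRST {v}. Thus FOLLOW(<B>) = {$, s, t, v, w}.

{$, s, t, v, w}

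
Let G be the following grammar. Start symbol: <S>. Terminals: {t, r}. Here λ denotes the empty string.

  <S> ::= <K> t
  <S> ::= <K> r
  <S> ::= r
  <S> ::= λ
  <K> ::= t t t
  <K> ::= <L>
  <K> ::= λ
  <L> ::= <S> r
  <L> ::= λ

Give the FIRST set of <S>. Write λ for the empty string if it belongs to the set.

{λ, r, t}

FIRST(<S>): from <S>::=<K> t we get {r, t}; from <S>::=<K> r we get {r, t}; from <S>::=r we get {r}; from <S>::=λ we get {λ}. So FIRST(<S>) = {λ, r, t}.
FIRST(<L>): from <L>::=<S> r we get {r, t}; from <L>::=λ we get {λ}. So FIRST(<L>) = {λ, r, t}.
FIRST(<K>): from <K>::=t t t we get {t}; from <K>::=<L> we get {λ, r, t}; from <K>::=λ we get {λ}. So FIRST(<K>) = {λ, r, t}.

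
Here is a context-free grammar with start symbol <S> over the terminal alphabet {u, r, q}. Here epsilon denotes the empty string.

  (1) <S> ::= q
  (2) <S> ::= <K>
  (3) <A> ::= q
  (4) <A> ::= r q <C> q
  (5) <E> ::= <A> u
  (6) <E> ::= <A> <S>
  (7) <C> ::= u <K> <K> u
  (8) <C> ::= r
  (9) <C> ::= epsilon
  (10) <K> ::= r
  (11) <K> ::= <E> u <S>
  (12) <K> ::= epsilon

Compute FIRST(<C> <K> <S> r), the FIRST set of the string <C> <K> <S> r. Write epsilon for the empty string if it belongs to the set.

{q, r, u}

FIRST(<A>): from <A>::=q we get {q}; from <A>::=r q <C> q we get {r}. So FIRST(<A>) = {q, r}.
FIRST(<C>): from <C>::=u <K> <K> u we get {u}; from <C>::=r we get {r}; from <C>::=epsilon we get {epsilon}. So FIRST(<C>) = {epsilon, r, u}.
FIRST(<E>): from <E>::=<A> u we get {q, r}; from <E>::=<A> <S> we get {q, r}. So FIRST(<E>) = {q, r}.
FIRST(<K>): from <K>::=r we get {r}; from <K>::=<E> u <S> we get {q, r}; from <K>::=epsilon we get {epsilon}. So FIRST(<K>) = {epsilon, q, r}.
FIRST(<S>): from <S>::=q we get {q}; from <S>::=<K> we get {epsilon, q, r}. So FIRST(<S>) = {epsilon, q, r}.
FIRST(<C> <K> <S> r): take FIRST of each symbol in turn, carrying on past any symbol whose FIRST contains epsilon; result {q, r, u}.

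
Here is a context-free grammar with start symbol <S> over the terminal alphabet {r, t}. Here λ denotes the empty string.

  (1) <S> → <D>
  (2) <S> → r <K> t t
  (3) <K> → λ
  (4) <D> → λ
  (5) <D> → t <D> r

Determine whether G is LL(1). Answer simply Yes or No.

FIRST(<S>) = {λ, r, t}
FIRST(<K>) = {λ}
FIRST(<D>) = {λ, t}
FOLLOW(<S>) = {$}
FOLLOW(<K>) = {t}
FOLLOW(<D>) = {$, r}
Each cell of M receives at most one production.

Yes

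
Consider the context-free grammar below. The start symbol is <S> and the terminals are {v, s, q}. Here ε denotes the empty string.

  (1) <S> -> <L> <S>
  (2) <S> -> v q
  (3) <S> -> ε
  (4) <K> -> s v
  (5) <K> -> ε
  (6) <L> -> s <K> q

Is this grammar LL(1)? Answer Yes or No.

Yes

FIRST(<S>) = {ε, s, v}
FIRST(<K>) = {ε, s}
FIRST(<L>) = {s}
FOLLOW(<S>) = {$}
FOLLOW(<K>) = {q}
FOLLOW(<L>) = {$, s, v}
Each cell of M receives at most one production.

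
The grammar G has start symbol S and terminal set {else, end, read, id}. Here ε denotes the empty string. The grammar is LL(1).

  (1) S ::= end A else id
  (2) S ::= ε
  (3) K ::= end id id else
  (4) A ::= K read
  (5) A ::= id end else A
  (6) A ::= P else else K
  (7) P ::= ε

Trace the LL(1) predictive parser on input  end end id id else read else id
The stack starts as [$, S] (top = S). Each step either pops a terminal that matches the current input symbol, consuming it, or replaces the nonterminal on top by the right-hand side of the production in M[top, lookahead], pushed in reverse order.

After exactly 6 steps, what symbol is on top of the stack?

     Stack                          Input                              Action
  1  $ S                            end end id id else read else id $  expand S ::= end A else id
  2  $ id else A end                end end id id else read else id $  match end
  3  $ id else A                    end id id else read else id $      expand A ::= K read
  4  $ id else read K               end id id else read else id $      expand K ::= end id id else
  5  $ id else read else id id end  end id id else read else id $      match end
  6  $ id else read else id id      id id else read else id $          match id
Stack after step 6: $ id else read else id (top = id).

id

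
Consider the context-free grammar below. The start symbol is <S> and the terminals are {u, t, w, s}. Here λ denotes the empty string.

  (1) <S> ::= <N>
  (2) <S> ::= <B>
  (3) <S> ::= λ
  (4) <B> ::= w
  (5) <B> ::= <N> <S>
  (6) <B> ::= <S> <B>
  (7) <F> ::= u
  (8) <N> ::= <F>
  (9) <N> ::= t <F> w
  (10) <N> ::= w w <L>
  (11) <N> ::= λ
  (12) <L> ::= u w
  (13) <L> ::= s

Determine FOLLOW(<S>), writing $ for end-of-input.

{$, t, u, w}

FIRST(<F>) = {u}
FIRST(<L>) = {s, u}
FIRST(<N>) = {λ, t, u, w}  (via <F>)
FIRST(<S>) = {λ, t, u, w}  (via <N>, <B>)
FIRST(<B>) = {λ, t, u, w}  (via <N> <S>, <S> <B>)
FOLLOW(<S>) includes $ since <S> is the start symbol.
FOLLOW(<S>): in <B>::=<N> <S>, the suffix after <S> is empty, so FOLLOW(<S>) ⊇ FOLLOW(<B>) = {$, t, u, w}; in <B>::=<S> <B>, <S> is followed by <B> with FIRST {λ, t, u, w}; in <B>::=<S> <B>, the suffix after <S> is nullable, so FOLLOW(<S>) ⊇ FOLLOW(<B>) = {$, t, u, w}. Thus FOLLOW(<S>) = {$, t, u, w}.
FOLLOW(<B>): in <S>::=<B>, the suffix after <B> is empty, so FOLLOW(<B>) ⊇ FOLLOW(<S>) = {$, t, u, w}; in <B>::=<S> <B>, the suffix after <B> is empty (adds nothing new). Thus FOLLOW(<B>) = {$, t, u, w}.
FOLLOW(<N>): in <S>::=<N>, the suffix after <N> is empty, so FOLLOW(<N>) ⊇ FOLLOW(<S>) = {$, t, u, w}; in <B>::=<N> <S>, <N> is followed by <S> with FIRST {λ, t, u, w}; in <B>::=<N> <S>, the suffix after <N> is nullable, so FOLLOW(<N>) ⊇ FOLLOW(<B>) = {$, t, u, w}. Thus FOLLOW(<N>) = {$, t, u, w}.
FOLLOW(<F>): in <N>::=<F>, the suffix after <F> is empty, so FOLLOW(<F>) ⊇ FOLLOW(<N>) = {$, t, u, w}; in <N>::=t <F> w, <F> is followed by w with FIRST {w}. Thus FOLLOW(<F>) = {$, t, u, w}.
FOLLOW(<L>): in <N>::=w w <L>, the suffix after <L> is empty, so FOLLOW(<L>) ⊇ FOLLOW(<N>) = {$, t, u, w}. Thus FOLLOW(<L>) = {$, t, u, w}.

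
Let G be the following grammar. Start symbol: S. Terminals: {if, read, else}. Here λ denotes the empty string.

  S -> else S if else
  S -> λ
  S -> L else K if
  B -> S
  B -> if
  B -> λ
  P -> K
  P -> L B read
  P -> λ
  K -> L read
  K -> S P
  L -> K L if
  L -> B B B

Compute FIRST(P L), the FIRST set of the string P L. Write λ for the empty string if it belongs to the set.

FIRST(S) = {λ, else, if, read}  (via L else K if)
FIRST(B) = {λ, else, if, read}  (via S)
FIRST(P) = {λ, else, if, read}  (via K, L B read)
FIRST(K) = {λ, else, if, read}  (via L read, S P)
FIRST(L) = {λ, else, if, read}  (via K L if, B B B)
FIRST(P L): take FIRST of each symbol in turn, carrying on past any symbol whose FIRST contains λ; result {λ, else, if, read}.

{λ, else, if, read}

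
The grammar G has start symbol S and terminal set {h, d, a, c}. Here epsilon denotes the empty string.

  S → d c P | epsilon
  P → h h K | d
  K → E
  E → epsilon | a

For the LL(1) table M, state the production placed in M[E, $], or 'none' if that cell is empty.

FIRST(S) = {epsilon, d}
FIRST(P) = {d, h}
FIRST(E) = {epsilon, a}
FIRST(K) = {epsilon, a}  (via E)
FOLLOW(S) includes $ since S is the start symbol.
FOLLOW(K): in P→h h K, the suffix after K is empty, so FOLLOW(K) ⊇ FOLLOW(P) = {$}. Thus FOLLOW(K) = {$}.
FOLLOW(E): in K→E, the suffix after E is empty, so FOLLOW(E) ⊇ FOLLOW(K) = {$}. Thus FOLLOW(E) = {$}.
For E → epsilon: FIRST(epsilon) = {epsilon}, so it goes in M[E, t] for t ∈ {}; since epsilon ∈ FIRST, also for every t ∈ FOLLOW(E) = {$}.
For E → a: FIRST(a) = {a}, so it goes in M[E, t] for t ∈ {a}.

E → epsilon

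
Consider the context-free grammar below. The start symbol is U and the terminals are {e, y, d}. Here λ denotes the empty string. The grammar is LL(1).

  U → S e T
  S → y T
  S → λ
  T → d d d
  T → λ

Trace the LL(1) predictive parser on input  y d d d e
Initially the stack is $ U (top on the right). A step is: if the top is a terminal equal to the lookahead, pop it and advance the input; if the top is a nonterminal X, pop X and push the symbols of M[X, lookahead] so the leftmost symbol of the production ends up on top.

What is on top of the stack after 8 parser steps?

step 1: stack=$ U  input=y d d d e $  — expand U → S e T
step 2: stack=$ T e S  input=y d d d e $  — expand S → y T
step 3: stack=$ T e T y  input=y d d d e $  — match y
step 4: stack=$ T e T  input=d d d e $  — expand T → d d d
step 5: stack=$ T e d d d  input=d d d e $  — match d
step 6: stack=$ T e d d  input=d d e $  — match d
step 7: stack=$ T e d  input=d e $  — match d
step 8: stack=$ T e  input=e $  — match e
Stack after step 8: $ T (top = T).

T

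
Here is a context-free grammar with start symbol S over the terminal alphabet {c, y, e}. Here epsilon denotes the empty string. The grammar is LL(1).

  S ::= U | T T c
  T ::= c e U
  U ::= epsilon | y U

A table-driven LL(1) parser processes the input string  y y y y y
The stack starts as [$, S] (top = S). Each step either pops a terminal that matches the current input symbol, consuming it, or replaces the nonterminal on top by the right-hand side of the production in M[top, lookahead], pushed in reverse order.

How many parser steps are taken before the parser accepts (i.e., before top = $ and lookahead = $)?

12

      Stack  Input        Action
   1  $ S    y y y y y $  expand S ::= U
   2  $ U    y y y y y $  expand U ::= y U
   3  $ U y  y y y y y $  match y
   4  $ U    y y y y $    expand U ::= y U
   5  $ U y  y y y y $    match y
   6  $ U    y y y $      expand U ::= y U
   7  $ U y  y y y $      match y
   8  $ U    y y $        expand U ::= y U
   9  $ U y  y y $        match y
  10  $ U    y $          expand U ::= y U
  11  $ U y  y $          match y
  12  $ U    $            expand U ::= epsilon
Accept reached after 12 steps.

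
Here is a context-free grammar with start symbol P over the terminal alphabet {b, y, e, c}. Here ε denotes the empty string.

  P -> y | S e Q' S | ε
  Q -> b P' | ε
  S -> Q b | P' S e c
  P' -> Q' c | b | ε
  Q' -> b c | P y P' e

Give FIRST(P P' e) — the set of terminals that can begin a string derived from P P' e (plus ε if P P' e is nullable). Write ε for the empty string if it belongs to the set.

FIRST(Q) = {ε, b}
FIRST(P) = {ε, b, y}  (via S e Q' S)
FIRST(Q') = {b, y}  (via P y P' e)
FIRST(P') = {ε, b, y}  (via Q' c)
FIRST(S) = {b, y}  (via Q b, P' S e c)
FIRST(P P' e): take FIRST of each symbol in turn, carrying on past any symbol whose FIRST contains ε; result {b, e, y}.

{b, e, y}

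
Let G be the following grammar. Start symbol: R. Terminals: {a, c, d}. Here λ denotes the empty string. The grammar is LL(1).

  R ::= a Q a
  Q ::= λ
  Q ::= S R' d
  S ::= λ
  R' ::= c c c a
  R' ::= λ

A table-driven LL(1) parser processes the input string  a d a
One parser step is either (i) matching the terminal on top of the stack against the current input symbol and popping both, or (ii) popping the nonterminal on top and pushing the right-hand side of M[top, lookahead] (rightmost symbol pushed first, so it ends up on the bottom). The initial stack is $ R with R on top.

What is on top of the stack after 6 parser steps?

step 1: stack=$ R  input=a d a $  — expand R ::= a Q a
step 2: stack=$ a Q a  input=a d a $  — match a
step 3: stack=$ a Q  input=d a $  — expand Q ::= S R' d
step 4: stack=$ a d R' S  input=d a $  — expand S ::= λ
step 5: stack=$ a d R'  input=d a $  — expand R' ::= λ
step 6: stack=$ a d  input=d a $  — match d
Stack after step 6: $ a (top = a).

a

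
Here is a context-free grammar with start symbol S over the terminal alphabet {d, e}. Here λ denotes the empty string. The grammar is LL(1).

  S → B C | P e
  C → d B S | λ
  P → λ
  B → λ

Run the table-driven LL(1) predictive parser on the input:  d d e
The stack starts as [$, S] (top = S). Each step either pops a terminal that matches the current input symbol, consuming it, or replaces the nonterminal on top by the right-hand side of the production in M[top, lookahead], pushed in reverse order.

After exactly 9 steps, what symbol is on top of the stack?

     Stack    Input    Action
  1  $ S      d d e $  expand S → B C
  2  $ C B    d d e $  expand B → λ
  3  $ C      d d e $  expand C → d B S
  4  $ S B d  d d e $  match d
  5  $ S B    d e $    expand B → λ
  6  $ S      d e $    expand S → B C
  7  $ C B    d e $    expand B → λ
  8  $ C      d e $    expand C → d B S
  9  $ S B d  d e $    match d
Stack after step 9: $ S B (top = B).

B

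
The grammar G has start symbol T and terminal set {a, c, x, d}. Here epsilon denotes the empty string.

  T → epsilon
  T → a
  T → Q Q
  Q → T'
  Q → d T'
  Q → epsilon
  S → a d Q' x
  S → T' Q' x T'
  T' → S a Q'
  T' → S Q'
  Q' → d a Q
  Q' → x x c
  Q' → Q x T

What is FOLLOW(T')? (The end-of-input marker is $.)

{$, a, d, x}

FIRST(T) = {epsilon, a, d}  (via Q Q)
FIRST(Q) = {epsilon, a, d}  (via T')
FIRST(Q') = {a, d, x}  (via Q x T)
FIRST(S) = {a}  (via T' Q' x T')
FIRST(T') = {a}  (via S a Q', S Q')
FOLLOW(T) includes $ since T is the start symbol.
FOLLOW(S): in T'→S a Q', S is followed by a Q' with FIRST {a}; in T'→S Q', S is followed by Q' with FIRST {a, d, x}. Thus FOLLOW(S) = {a, d, x}.
FOLLOW(T): in Q'→Q x T, the suffix after T is empty, so FOLLOW(T) ⊇ FOLLOW(Q') = {$, a, d, x}. Thus FOLLOW(T) = {$, a, d, x}.
FOLLOW(Q): in T→Q Q (occurrence 1), Q is followed by Q with FIRST {epsilon, a, d}; in T→Q Q (occurrence 1), the suffix after Q is nullable, so FOLLOW(Q) ⊇ FOLLOW(T) = {$, a, d, x}; in T→Q Q (occurrence 2), the suffix after Q is empty, so FOLLOW(Q) ⊇ FOLLOW(T) = {$, a, d, x}; in Q'→d a Q, the suffix after Q is empty, so FOLLOW(Q) ⊇ FOLLOW(Q') = {$, a, d, x}; in Q'→Q x T, Q is followed by x T with FIRST {x}. Thus FOLLOW(Q) = {$, a, d, x}.
FOLLOW(T'): in Q→T', the suffix after T' is empty, so FOLLOW(T') ⊇ FOLLOW(Q) = {$, a, d, x}; in Q→d T', the suffix after T' is empty, so FOLLOW(T') ⊇ FOLLOW(Q) = {$, a, d, x}; in S→T' Q' x T' (occurrence 1), T' is followed by Q' x T' with FIRST {a, d, x}; in S→T' Q' x T' (occurrence 2), the suffix after T' is empty, so FOLLOW(T') ⊇ FOLLOW(S) = {a, d, x}. Thus FOLLOW(T') = {$, a, d, x}.
FOLLOW(Q'): in S→a d Q' x, Q' is followed by x with FIRST {x}; in S→T' Q' x T', Q' is followed by x T' with FIRST {x}; in T'→S a Q', the suffix after Q' is empty, so FOLLOW(Q') ⊇ FOLLOW(T') = {$, a, d, x}; in T'→S Q', the suffix after Q' is empty, so FOLLOW(Q') ⊇ FOLLOW(T') = {$, a, d, x}. Thus FOLLOW(Q') = {$, a, d, x}.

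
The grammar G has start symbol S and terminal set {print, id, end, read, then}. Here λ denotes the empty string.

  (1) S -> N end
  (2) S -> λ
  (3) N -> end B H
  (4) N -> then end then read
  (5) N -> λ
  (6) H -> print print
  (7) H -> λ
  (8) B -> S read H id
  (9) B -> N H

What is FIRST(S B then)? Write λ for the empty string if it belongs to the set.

{end, print, read, then}

FIRST(N) = {λ, end, then}
FIRST(H) = {λ, print}
FIRST(S) = {λ, end, then}  (via N end)
FIRST(B) = {λ, end, print, read, then}  (via S read H id, N H)
FIRST(S B then): take FIRST of each symbol in turn, carrying on past any symbol whose FIRST contains λ; result {end, print, read, then}.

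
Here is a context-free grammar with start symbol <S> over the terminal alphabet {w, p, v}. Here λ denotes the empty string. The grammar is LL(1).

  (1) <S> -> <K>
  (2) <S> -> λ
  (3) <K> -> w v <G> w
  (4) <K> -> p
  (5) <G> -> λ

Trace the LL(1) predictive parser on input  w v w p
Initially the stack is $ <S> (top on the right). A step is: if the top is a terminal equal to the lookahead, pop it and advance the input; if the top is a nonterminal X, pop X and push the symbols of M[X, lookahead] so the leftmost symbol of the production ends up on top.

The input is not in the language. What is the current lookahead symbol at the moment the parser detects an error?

p

     Stack        Input      Action
  1  $ <S>        w v w p $  expand <S> -> <K>
  2  $ <K>        w v w p $  expand <K> -> w v <G> w
  3  $ w <G> v w  w v w p $  match w
  4  $ w <G> v    v w p $    match v
  5  $ w <G>      w p $      expand <G> -> λ
  6  $ w          w p $      match w
  7  $            p $        error: stack empty but input remains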